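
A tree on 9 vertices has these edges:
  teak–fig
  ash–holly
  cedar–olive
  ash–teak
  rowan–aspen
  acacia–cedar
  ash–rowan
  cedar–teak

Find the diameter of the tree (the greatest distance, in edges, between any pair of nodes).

5

Starting from aspen, a farthest node is acacia at distance 5.
One longest path: aspen – rowan – ash – teak – cedar – acacia.
So the diameter is 5.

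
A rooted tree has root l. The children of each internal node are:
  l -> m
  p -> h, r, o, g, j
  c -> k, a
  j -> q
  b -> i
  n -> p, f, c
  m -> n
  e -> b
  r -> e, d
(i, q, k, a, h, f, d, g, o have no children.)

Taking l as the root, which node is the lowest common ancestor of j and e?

p

Path j→root: j p n m l; path e→root: e r p n m l.
First common node: p.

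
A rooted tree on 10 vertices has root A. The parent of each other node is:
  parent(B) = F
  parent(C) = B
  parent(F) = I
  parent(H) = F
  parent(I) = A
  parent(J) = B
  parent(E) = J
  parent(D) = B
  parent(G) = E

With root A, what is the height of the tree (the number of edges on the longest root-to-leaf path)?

6

The longest root-to-leaf path is A – I – F – B – J – E – G (6 edges).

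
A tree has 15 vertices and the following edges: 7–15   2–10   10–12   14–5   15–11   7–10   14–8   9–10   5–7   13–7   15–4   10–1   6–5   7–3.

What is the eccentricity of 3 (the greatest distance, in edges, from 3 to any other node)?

The node farthest from 3 is 8, via 3 – 7 – 5 – 14 – 8 — 4 edges.

4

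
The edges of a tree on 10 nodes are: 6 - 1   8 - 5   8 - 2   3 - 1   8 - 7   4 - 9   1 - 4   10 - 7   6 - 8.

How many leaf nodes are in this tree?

5

The leaves are 2, 3, 5, 9, 10.
That is 5 leaves.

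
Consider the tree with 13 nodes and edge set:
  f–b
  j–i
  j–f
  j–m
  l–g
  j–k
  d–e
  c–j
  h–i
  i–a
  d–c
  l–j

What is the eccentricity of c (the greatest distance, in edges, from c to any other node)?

3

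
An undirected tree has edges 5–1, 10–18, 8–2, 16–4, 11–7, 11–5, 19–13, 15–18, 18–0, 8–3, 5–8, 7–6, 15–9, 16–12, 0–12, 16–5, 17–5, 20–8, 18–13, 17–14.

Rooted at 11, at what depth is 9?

7

11–5–16–12–0–18–15–9 — 7 edges.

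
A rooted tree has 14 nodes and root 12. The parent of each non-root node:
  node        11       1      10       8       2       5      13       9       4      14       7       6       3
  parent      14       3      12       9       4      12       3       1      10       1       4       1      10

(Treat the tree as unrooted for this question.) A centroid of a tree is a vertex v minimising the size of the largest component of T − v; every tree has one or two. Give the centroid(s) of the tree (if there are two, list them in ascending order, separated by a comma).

3

If 3 is removed the pieces have sizes 6, 6, 1, all ≤ ⌊14/2⌋ = 7.
Every other node leaves some component of size > 7, so the centroid is unique.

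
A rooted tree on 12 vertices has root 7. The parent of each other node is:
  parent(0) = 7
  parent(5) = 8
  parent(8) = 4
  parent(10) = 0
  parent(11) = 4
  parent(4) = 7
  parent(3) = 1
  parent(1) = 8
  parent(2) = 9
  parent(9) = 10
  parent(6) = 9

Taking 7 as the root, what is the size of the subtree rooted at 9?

3

The subtree rooted at 9 contains: 9, 6, 2 — 3 nodes.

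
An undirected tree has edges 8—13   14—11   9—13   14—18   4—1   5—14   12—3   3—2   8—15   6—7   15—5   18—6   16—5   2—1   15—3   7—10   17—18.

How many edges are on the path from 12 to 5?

Walking from 12: 12–3–15–5. Length 3.

3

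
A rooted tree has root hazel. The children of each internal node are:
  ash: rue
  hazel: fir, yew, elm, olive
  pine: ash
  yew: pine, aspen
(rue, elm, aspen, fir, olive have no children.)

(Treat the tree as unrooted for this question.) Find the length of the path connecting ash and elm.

The path is ash–pine–yew–hazel–elm, which has 4 edges.

4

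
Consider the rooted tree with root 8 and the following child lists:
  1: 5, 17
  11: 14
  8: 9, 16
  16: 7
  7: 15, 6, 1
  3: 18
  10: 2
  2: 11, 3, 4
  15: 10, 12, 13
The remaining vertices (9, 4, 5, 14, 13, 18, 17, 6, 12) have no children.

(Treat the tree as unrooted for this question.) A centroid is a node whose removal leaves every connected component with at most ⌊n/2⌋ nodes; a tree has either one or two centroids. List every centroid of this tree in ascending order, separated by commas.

15

If 15 is removed the pieces have sizes 8, 7, 1, 1, all ≤ ⌊18/2⌋ = 9.
No neighbour of 15 does as well, so 15 is the unique centroid.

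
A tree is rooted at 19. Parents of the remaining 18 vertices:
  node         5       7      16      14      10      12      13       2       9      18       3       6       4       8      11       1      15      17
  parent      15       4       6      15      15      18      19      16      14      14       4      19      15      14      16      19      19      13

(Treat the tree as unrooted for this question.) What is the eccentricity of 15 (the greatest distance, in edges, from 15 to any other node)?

4

A farthest node from 15 is 2 (11 also at distance 4).
The path 15–19–6–16–2 has 4 edges.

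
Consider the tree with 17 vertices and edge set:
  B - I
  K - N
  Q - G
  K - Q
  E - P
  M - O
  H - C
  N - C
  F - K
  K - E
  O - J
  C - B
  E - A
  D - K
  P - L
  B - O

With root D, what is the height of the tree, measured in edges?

6

A deepest node is J, reached by D–K–N–C–B–O–J.
That path has 6 edges, so the height is 6.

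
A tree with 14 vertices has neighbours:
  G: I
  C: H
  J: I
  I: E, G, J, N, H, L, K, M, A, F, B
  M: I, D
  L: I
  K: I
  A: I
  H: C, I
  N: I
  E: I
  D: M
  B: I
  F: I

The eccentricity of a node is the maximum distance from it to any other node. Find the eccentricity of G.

The node farthest from G is C (D also at distance 3), via G–I–H–C — 3 edges.

3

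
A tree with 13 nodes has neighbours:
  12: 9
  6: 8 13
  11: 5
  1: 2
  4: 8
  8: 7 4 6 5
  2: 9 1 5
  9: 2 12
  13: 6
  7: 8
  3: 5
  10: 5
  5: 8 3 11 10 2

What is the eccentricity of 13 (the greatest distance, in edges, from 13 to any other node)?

6

A farthest node from 13 is 12.
The path 13 – 6 – 8 – 5 – 2 – 9 – 12 has 6 edges.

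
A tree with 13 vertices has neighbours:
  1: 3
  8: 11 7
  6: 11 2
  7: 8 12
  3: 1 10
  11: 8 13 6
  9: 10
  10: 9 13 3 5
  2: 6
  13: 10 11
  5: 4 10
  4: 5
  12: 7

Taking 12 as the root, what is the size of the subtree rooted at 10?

10's subtree: {10, 5, 9, 3, 4, 1}, size 6.

6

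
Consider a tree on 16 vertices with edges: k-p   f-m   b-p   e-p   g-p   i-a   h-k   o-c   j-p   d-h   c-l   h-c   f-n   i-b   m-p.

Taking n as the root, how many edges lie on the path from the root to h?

n – f – m – p – k – h — 5 edges.

5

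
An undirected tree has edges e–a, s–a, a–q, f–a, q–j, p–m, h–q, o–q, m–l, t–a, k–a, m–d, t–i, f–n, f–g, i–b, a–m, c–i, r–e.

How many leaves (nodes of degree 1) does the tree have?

13

Exactly 13 nodes have a single neighbour: b, c, d, g, h, j, k, l, n, o, p, r, s.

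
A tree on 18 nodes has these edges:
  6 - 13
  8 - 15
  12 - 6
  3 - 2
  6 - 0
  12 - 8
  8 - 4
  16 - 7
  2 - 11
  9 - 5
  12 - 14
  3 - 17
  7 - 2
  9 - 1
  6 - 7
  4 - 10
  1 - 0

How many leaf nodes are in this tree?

Exactly 8 nodes have a single neighbour: 5, 10, 11, 13, 14, 15, 16, 17.

8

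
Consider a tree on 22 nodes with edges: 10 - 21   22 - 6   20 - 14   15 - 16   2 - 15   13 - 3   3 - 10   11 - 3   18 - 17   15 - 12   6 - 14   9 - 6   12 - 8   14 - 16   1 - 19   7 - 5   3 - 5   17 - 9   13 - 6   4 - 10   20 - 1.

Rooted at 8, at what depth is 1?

Climbing from 1 to the root: 1–20–14–16–15–12–8. That's 6 steps.

6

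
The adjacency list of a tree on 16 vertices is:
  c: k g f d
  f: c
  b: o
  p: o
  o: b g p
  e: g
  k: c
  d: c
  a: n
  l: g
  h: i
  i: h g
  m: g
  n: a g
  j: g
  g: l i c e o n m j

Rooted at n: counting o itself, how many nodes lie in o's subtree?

Descendants of o (including itself): o, p, b. That's 3.

3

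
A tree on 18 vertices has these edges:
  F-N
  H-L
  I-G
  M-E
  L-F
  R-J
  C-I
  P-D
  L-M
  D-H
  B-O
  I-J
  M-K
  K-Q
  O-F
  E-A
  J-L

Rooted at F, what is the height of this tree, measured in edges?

4

A deepest node is A, reached by F → L → M → E → A.
That path has 4 edges, so the height is 4.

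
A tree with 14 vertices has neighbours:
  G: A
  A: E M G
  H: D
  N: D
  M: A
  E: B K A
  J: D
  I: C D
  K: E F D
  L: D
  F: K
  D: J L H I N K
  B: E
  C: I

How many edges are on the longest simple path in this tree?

Starting from M, a farthest node is C at distance 6.
One longest path: M–A–E–K–D–I–C.
So the diameter is 6.

6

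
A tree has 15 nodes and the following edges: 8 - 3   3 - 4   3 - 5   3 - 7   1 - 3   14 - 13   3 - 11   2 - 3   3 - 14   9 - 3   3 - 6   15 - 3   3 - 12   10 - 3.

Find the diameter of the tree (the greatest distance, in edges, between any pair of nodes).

Starting from 13, a farthest node is 8 at distance 3.
One longest path: 13 – 14 – 3 – 8.
So the diameter is 3.

3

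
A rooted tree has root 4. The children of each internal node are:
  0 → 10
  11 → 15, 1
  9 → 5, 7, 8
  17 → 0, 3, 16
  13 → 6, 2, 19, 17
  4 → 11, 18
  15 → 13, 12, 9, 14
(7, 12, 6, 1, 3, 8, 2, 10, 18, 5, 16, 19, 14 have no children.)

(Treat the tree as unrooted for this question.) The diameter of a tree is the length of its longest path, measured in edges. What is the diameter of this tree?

BFS from 10 reaches 18 last, at distance 7; BFS from 18 confirms no node is farther.
Path: 10–0–17–13–15–11–4–18.

7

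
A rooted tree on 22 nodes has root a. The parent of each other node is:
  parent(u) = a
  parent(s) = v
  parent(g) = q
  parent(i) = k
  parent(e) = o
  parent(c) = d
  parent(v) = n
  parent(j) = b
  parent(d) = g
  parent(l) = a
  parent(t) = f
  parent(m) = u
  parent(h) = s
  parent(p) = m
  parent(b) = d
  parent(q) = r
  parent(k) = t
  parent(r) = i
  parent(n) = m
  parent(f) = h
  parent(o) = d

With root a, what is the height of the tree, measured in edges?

16

The longest root-to-leaf path is a – u – m – n – v – s – h – f – t – k – i – r – q – g – d – b – j (16 edges).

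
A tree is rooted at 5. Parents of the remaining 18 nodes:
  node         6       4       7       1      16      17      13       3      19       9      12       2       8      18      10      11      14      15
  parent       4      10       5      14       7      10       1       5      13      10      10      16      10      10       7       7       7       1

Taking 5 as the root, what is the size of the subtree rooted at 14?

5

Descendants of 14 (including itself): 14, 1, 13, 15, 19. That's 5.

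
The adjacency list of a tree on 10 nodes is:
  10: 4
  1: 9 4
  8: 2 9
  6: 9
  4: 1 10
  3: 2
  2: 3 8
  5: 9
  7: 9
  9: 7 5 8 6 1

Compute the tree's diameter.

A longest path is 10-4-1-9-8-2-3, with 6 edges.

6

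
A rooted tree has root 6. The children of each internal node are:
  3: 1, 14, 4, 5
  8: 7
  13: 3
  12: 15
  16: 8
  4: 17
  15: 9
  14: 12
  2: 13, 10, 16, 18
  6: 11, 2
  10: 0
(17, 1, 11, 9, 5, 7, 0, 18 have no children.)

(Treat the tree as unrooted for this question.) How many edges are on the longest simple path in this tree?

9

Starting from 9, a farthest node is 7 at distance 9.
One longest path: 9-15-12-14-3-13-2-16-8-7.
So the diameter is 9.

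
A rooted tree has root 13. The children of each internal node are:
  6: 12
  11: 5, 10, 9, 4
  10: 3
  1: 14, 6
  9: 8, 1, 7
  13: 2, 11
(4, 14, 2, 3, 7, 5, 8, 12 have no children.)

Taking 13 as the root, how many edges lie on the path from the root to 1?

Climbing from 1 to the root: 1 → 9 → 11 → 13. That's 3 steps.

3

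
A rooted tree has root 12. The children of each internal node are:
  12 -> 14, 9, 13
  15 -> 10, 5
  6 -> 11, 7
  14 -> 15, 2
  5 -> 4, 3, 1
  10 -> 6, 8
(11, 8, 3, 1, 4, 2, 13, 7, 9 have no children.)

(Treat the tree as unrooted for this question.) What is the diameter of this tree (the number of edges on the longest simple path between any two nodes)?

A longest path is 11-6-10-15-14-12-13, with 6 edges.

6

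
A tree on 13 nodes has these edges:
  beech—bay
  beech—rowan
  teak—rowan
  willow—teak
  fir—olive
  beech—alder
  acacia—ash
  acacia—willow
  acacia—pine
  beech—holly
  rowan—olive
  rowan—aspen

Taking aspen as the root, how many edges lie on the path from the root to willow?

3

Path from aspen to willow: aspen – rowan – teak – willow, which has 3 edges.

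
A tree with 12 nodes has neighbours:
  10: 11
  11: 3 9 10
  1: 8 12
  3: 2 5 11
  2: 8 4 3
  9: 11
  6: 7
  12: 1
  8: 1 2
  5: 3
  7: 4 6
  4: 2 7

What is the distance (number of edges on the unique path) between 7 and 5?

4

Walking from 7: 7 – 4 – 2 – 3 – 5. Length 4.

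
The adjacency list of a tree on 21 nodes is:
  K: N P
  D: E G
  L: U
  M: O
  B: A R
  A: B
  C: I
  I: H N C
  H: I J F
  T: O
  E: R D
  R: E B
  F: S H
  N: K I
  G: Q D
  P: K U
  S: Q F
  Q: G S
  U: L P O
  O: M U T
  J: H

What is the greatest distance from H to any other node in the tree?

9

A farthest node from H is A.
The path H–F–S–Q–G–D–E–R–B–A has 9 edges.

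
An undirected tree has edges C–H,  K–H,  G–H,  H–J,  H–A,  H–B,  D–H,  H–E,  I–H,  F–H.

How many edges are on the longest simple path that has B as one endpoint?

2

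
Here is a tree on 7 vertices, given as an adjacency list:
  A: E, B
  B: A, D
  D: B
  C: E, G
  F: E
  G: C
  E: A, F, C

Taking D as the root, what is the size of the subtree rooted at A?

A's subtree: {A, E, F, C, G}, size 5.

5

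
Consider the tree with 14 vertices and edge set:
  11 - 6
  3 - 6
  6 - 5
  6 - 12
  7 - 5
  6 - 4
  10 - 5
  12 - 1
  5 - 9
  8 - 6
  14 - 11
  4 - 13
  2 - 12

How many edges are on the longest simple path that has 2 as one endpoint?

Distances from 2 peak at 4, attained at 10 (7, 9, 14, 13 also at distance 4).
2–12–6–5–10

4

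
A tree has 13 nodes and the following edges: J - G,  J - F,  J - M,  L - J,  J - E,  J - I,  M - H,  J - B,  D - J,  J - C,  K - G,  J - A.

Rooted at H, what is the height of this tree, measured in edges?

4

The longest root-to-leaf path is H – M – J – G – K (4 edges).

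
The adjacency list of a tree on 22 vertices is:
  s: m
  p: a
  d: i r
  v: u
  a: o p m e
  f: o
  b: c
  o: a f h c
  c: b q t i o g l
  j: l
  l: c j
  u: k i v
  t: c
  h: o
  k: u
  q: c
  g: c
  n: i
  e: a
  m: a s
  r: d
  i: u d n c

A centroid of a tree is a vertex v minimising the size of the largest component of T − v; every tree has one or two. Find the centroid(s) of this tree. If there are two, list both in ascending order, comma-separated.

c

Removing c splits the tree into components of sizes 8, 7, 2, 1, 1, 1, 1; the largest is 8 ≤ ⌊22/2⌋ = 11.
Every other node leaves some component of size > 11, so the centroid is unique.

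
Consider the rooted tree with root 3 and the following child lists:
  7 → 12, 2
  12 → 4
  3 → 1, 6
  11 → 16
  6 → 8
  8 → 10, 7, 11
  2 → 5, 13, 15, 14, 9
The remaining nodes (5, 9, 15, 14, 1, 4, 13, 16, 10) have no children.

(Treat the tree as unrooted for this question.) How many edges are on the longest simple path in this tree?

BFS from 1 reaches 13 last, at distance 6; BFS from 13 confirms no node is farther.
Path: 1–3–6–8–7–2–13.

6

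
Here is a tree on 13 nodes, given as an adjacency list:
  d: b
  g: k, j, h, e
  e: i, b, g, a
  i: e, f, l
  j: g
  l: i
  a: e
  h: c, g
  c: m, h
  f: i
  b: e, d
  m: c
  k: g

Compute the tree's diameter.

6

A longest path is d – b – e – g – h – c – m, with 6 edges.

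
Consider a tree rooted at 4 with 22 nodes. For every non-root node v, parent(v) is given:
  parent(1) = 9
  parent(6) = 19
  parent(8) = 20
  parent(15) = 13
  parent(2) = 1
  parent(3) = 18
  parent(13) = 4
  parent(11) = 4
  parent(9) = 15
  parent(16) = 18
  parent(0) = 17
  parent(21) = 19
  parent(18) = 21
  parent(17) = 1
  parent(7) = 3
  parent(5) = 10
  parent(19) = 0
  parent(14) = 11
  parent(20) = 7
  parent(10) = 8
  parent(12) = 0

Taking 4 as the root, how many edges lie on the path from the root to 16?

Climbing from 16 to the root: 16 → 18 → 21 → 19 → 0 → 17 → 1 → 9 → 15 → 13 → 4. That's 10 steps.

10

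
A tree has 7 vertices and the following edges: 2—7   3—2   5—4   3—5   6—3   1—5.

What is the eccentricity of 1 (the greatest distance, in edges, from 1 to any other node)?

Distances from 1 peak at 4, attained at 7.
1–5–3–2–7

4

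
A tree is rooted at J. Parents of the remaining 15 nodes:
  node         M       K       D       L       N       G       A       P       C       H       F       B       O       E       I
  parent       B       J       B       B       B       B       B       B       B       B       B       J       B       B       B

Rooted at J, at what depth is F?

2

Climbing from F to the root: F–B–J. That's 2 steps.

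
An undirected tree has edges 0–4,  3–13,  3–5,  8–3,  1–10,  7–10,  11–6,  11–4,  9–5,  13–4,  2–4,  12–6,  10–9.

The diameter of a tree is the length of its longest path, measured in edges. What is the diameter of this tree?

9

A longest path is 1 - 10 - 9 - 5 - 3 - 13 - 4 - 11 - 6 - 12, with 9 edges.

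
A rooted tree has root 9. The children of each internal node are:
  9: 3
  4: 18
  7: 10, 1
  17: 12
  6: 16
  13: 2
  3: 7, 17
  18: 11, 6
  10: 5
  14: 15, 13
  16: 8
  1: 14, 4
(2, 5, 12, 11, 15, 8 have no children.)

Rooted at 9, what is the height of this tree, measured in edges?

8 sits deepest: 9-3-7-1-4-18-6-16-8 — 8 edges from the root.

8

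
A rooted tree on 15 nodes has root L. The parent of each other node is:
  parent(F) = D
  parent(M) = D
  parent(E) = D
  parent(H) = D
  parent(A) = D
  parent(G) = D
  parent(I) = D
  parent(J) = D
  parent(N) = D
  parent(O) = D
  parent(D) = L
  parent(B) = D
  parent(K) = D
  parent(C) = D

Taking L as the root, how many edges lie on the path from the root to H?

2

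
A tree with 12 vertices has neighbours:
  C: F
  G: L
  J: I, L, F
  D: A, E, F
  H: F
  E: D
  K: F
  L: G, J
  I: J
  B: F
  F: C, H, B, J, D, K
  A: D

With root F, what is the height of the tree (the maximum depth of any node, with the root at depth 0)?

G sits deepest: F – J – L – G — 3 edges from the root.

3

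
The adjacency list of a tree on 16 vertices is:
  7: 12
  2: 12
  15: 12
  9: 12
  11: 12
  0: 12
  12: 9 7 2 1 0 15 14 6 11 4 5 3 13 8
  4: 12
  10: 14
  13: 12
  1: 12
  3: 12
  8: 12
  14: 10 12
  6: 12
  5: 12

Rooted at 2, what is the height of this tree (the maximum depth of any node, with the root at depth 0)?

3

10 sits deepest: 2 – 12 – 14 – 10 — 3 edges from the root.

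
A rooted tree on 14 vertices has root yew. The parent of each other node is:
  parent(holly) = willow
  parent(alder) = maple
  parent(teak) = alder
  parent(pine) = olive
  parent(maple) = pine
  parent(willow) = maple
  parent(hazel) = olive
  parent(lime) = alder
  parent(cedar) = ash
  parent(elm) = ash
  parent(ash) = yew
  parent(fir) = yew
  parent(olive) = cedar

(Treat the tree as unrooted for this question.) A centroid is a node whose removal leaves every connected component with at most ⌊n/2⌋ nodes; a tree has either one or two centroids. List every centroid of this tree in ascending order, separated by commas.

olive, pine

Removing olive splits the tree into components of sizes 7, 5, 1; the largest is 7 ≤ ⌊14/2⌋ = 7.
Its neighbour pine also leaves a largest component of size 7, so both are centroids.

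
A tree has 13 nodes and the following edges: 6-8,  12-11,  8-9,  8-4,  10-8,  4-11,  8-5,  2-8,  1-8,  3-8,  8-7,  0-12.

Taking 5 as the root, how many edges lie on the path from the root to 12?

4

5 → 8 → 4 → 11 → 12 — 4 edges.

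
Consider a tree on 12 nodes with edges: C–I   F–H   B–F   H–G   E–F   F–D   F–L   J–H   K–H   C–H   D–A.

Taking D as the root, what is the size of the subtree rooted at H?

Descendants of H (including itself): H, C, G, J, K, I. That's 6.

6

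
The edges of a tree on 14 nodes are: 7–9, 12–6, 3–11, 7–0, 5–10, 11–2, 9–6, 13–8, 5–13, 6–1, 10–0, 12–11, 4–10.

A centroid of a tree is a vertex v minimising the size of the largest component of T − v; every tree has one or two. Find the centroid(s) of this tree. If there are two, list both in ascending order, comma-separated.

Removing 7 splits the tree into components of sizes 7, 6; the largest is 7 ≤ ⌊14/2⌋ = 7.
Its neighbour 9 also leaves a largest component of size 7, so both are centroids.

7, 9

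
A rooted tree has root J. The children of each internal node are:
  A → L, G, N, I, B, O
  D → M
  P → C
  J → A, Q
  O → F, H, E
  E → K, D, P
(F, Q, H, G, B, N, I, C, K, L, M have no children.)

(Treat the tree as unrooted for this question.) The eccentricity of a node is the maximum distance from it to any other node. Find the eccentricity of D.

5

A farthest node from D is Q.
The path D-E-O-A-J-Q has 5 edges.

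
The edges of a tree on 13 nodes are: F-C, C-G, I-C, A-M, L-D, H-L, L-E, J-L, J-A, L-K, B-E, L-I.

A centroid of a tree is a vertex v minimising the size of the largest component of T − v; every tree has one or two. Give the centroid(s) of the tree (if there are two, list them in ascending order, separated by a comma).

L

Delete L: the remaining components have sizes 4, 3, 2, 1, 1, 1. Max 4 ≤ 6, so L is a centroid.
Every other node leaves some component of size > 6, so the centroid is unique.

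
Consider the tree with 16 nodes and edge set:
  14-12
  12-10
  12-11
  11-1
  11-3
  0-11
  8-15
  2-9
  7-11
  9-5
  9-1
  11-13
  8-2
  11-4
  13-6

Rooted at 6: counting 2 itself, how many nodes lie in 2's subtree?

3

Descendants of 2 (including itself): 2, 8, 15. That's 3.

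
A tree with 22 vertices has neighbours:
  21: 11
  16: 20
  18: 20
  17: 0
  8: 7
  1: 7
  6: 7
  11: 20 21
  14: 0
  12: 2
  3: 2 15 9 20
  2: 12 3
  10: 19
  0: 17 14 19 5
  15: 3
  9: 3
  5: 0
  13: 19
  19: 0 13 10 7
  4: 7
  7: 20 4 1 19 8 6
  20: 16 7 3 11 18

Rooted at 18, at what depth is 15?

3

Path from 18 to 15: 18–20–3–15, which has 3 edges.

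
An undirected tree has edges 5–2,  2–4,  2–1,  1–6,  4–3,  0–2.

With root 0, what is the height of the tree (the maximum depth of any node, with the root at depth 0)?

3

A deepest node is 3, reached by 0-2-4-3.
That path has 3 edges, so the height is 3.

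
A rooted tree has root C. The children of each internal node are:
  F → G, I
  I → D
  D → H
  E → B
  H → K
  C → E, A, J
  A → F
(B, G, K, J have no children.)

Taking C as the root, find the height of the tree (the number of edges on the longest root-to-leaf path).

6

The longest root-to-leaf path is C → A → F → I → D → H → K (6 edges).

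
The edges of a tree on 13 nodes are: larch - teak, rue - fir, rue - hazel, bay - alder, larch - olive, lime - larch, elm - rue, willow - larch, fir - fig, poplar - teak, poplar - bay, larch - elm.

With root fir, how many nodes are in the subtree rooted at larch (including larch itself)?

larch's subtree: {larch, teak, olive, lime, willow, poplar, bay, alder}, size 8.

8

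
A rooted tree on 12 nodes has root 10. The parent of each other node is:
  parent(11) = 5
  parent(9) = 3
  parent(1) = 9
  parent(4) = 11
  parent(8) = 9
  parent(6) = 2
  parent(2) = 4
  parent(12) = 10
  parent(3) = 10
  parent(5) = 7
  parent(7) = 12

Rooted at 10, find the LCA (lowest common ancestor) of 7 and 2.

7's ancestor chain is 7, 12, 10 and 2's is 2, 4, 11, 5, 7, 12, 10; they first meet at 7.

7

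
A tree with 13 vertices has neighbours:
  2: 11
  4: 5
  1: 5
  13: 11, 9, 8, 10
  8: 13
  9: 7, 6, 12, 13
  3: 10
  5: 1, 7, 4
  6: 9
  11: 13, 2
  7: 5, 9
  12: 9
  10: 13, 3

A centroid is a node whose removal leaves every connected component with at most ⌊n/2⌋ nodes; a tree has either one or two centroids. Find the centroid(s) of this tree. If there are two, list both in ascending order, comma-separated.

9

Removing 9 splits the tree into components of sizes 6, 4, 1, 1; the largest is 6 ≤ ⌊13/2⌋ = 6.
Every other node leaves some component of size > 6, so the centroid is unique.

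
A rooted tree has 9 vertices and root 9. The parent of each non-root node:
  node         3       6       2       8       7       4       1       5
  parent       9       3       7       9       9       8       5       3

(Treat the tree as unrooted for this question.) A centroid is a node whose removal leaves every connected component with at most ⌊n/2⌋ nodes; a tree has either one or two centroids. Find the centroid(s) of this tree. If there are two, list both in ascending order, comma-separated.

9

Removing 9 splits the tree into components of sizes 4, 2, 2; the largest is 4 ≤ ⌊9/2⌋ = 4.
No neighbour of 9 does as well, so 9 is the unique centroid.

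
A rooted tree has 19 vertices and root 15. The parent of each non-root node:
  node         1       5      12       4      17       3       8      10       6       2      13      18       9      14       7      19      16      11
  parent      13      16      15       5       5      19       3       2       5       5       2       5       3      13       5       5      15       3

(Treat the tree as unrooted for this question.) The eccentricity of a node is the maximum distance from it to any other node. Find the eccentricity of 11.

The node farthest from 11 is 1 (14, 12 also at distance 6), via 11–3–19–5–2–13–1 — 6 edges.

6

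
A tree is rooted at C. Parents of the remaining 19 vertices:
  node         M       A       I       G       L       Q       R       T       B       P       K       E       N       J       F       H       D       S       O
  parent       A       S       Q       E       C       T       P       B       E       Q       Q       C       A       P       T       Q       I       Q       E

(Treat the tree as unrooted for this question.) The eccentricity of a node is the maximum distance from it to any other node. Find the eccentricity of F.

5

Distances from F peak at 5, attained at L (N, M also at distance 5).
F–T–B–E–C–L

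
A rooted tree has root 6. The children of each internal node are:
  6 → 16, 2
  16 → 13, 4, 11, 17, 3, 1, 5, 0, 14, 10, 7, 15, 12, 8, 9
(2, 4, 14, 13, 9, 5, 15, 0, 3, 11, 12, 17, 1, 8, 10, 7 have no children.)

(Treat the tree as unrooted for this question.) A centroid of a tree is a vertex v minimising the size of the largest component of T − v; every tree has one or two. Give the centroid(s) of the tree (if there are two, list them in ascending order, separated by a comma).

16

If 16 is removed the pieces have sizes 2, 1, 1, 1, 1, 1, 1, 1, 1, 1, 1, 1, 1, 1, 1, 1, all ≤ ⌊18/2⌋ = 9.
No neighbour of 16 does as well, so 16 is the unique centroid.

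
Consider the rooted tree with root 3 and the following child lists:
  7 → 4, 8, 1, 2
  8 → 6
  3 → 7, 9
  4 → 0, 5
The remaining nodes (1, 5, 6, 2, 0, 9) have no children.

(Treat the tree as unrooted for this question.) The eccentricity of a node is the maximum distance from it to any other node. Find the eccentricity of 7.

2

Distances from 7 peak at 2, attained at 9 (0, 5, 6 also at distance 2).
7 – 3 – 9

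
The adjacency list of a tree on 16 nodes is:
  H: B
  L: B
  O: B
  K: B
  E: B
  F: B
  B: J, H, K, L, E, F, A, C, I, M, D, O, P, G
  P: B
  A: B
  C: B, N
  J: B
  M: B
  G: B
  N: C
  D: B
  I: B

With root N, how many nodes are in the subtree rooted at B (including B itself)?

The subtree rooted at B contains: B, M, O, J, L, I, K, H, G, D, F, A, P, E — 14 nodes.

14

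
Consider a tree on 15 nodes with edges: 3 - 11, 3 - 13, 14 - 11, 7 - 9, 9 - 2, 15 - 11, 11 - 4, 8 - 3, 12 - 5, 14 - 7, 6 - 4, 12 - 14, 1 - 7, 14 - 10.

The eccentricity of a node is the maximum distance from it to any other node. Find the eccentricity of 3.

5

Distances from 3 peak at 5, attained at 2.
3–11–14–7–9–2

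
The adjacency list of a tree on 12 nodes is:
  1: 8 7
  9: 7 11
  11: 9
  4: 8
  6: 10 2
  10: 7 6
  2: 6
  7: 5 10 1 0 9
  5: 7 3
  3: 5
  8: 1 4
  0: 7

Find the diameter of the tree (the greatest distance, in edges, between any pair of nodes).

Starting from 4, a farthest node is 2 at distance 6.
One longest path: 4 – 8 – 1 – 7 – 10 – 6 – 2.
So the diameter is 6.

6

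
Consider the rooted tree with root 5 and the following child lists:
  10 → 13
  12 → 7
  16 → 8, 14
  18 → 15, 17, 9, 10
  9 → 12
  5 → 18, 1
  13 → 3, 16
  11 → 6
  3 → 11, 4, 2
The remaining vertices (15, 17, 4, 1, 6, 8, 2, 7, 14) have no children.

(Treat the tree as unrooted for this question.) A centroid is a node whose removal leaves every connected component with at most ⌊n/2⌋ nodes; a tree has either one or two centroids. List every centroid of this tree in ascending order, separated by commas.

10, 13

Delete 10: the remaining components have sizes 9, 8. Max 9 ≤ 9, so 10 is a centroid.
13 is adjacent to 10 and is also a centroid (the largest component after removing it is likewise 9).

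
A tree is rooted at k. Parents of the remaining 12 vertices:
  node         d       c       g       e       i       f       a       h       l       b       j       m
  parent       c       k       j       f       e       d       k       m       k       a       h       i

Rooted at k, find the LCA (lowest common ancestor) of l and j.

k

l's ancestor chain is l, k and j's is j, h, m, i, e, f, d, c, k; they first meet at k.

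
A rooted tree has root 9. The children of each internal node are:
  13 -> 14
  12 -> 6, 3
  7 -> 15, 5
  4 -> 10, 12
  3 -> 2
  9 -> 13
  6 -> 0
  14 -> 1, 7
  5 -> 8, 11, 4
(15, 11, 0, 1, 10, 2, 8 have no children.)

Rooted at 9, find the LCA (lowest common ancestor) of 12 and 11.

5

Ancestors of 12 (toward the root): 12, 4, 5, 7, 14, 13, 9.
Ancestors of 11: 11, 5, 7, 14, 13, 9.
The deepest node appearing in both lists is 5.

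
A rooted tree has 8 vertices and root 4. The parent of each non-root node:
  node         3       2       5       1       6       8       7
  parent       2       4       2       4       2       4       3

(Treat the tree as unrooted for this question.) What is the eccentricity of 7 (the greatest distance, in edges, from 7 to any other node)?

The node farthest from 7 is 8 (1 also at distance 4), via 7 – 3 – 2 – 4 – 8 — 4 edges.

4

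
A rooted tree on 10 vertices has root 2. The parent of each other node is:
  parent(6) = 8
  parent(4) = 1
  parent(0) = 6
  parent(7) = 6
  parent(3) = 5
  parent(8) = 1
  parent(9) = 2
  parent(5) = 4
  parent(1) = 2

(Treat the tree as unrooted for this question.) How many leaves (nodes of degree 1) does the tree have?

Degree-1 nodes: 0, 3, 7, 9 — 4 of them.

4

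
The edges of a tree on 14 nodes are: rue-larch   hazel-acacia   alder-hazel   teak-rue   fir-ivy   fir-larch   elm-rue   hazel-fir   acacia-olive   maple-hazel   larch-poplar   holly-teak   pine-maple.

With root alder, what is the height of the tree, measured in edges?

6

A deepest node is holly, reached by alder → hazel → fir → larch → rue → teak → holly.
That path has 6 edges, so the height is 6.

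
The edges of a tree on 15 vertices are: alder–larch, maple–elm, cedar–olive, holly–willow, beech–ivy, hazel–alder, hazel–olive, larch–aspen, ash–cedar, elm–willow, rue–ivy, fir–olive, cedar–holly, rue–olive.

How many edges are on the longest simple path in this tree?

9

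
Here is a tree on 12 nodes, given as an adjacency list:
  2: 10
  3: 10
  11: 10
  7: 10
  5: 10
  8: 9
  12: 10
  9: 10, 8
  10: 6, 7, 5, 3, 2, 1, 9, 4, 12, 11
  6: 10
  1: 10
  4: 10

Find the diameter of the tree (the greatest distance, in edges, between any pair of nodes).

Starting from 8, a farthest node is 3 at distance 3.
One longest path: 8 – 9 – 10 – 3.
So the diameter is 3.

3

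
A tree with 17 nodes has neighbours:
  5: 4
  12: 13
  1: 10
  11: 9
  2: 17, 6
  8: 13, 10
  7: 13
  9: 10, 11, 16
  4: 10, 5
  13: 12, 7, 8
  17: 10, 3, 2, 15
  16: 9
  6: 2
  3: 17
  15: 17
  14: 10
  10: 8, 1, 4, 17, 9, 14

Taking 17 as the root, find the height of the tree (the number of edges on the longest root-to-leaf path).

7 sits deepest: 17–10–8–13–7 — 4 edges from the root.

4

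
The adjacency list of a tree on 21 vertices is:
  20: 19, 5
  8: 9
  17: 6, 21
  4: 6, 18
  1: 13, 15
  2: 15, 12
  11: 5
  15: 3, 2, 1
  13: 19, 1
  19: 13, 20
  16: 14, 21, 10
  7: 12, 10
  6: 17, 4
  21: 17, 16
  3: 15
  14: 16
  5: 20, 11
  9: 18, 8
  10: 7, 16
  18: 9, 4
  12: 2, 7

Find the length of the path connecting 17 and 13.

9

Walking from 17: 17 - 21 - 16 - 10 - 7 - 12 - 2 - 15 - 1 - 13. Length 9.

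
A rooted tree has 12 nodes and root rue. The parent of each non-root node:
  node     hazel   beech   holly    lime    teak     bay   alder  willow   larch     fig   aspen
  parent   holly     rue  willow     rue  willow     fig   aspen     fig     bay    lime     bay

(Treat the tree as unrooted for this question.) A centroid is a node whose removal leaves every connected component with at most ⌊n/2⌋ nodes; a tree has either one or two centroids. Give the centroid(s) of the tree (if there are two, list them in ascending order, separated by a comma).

If fig is removed the pieces have sizes 4, 4, 3, all ≤ ⌊12/2⌋ = 6.
No neighbour of fig does as well, so fig is the unique centroid.

fig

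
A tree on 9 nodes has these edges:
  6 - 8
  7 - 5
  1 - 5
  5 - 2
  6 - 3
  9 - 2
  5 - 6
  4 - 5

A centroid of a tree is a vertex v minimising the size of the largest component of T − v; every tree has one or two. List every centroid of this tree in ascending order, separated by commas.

5

Delete 5: the remaining components have sizes 3, 2, 1, 1, 1. Max 3 ≤ 4, so 5 is a centroid.
No neighbour of 5 does as well, so 5 is the unique centroid.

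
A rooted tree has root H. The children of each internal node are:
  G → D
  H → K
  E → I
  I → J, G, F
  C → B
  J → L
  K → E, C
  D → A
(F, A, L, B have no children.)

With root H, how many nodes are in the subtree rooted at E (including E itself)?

8

Descendants of E (including itself): E, I, J, G, F, L, D, A. That's 8.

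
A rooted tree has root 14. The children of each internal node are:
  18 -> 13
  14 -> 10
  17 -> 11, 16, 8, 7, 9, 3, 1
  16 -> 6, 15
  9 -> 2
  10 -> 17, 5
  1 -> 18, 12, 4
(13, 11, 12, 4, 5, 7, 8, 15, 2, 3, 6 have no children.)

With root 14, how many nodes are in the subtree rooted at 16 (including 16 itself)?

16's subtree: {16, 6, 15}, size 3.

3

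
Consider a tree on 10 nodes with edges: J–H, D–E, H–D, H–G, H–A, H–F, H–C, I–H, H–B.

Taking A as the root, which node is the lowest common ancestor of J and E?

H

J's ancestor chain is J, H, A and E's is E, D, H, A; they first meet at H.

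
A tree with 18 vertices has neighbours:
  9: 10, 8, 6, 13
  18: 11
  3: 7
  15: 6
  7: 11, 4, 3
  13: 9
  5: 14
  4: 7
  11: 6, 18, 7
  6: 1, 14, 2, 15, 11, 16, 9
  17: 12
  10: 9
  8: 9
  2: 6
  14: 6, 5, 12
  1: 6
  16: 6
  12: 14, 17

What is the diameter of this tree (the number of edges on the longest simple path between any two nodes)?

6

BFS from 17 reaches 3 last, at distance 6; BFS from 3 confirms no node is farther.
Path: 17-12-14-6-11-7-3.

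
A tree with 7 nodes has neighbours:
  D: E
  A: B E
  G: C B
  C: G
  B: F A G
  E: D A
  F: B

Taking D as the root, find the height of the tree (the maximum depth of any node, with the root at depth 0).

5

The longest root-to-leaf path is D – E – A – B – G – C (5 edges).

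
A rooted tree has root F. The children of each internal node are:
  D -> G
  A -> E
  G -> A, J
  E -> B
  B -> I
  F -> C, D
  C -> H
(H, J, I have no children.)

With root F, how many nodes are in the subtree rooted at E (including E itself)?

E's subtree: {E, B, I}, size 3.

3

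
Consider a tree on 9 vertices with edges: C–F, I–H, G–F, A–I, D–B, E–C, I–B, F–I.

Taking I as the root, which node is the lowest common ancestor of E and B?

E's ancestor chain is E, C, F, I and B's is B, I; they first meet at I.

I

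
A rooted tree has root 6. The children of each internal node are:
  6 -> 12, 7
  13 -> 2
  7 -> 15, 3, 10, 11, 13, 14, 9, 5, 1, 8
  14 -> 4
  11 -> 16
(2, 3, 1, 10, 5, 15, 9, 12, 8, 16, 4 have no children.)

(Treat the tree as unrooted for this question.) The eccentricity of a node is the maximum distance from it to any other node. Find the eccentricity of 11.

3

Distances from 11 peak at 3, attained at 2 (4, 12 also at distance 3).
11-7-13-2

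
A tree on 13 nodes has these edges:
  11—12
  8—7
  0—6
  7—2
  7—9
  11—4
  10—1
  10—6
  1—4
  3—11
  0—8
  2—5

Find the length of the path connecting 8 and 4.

Walking from 8: 8–0–6–10–1–4. Length 5.

5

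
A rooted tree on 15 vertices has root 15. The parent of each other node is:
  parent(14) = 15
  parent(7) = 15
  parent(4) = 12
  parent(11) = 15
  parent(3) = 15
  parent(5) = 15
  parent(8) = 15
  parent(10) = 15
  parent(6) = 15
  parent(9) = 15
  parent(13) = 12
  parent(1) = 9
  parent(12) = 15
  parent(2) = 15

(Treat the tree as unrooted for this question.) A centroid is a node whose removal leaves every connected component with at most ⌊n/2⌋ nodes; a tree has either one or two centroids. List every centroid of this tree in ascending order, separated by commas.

15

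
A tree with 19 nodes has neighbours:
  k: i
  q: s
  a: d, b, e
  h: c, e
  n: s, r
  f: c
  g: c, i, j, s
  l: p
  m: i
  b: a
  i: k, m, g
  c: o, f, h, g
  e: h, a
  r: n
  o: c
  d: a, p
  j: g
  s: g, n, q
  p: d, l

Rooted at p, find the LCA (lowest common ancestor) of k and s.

g

Path k→root: k i g c h e a d p; path s→root: s g c h e a d p.
First common node: g.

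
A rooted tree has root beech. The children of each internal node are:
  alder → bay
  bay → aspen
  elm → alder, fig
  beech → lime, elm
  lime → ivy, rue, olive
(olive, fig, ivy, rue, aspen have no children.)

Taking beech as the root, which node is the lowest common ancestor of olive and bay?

beech

Ancestors of olive (toward the root): olive, lime, beech.
Ancestors of bay: bay, alder, elm, beech.
The deepest node appearing in both lists is beech.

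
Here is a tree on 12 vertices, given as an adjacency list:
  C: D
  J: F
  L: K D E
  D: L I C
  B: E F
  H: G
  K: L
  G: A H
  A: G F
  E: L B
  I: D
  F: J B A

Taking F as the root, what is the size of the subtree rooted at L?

Descendants of L (including itself): L, K, D, C, I. That's 5.

5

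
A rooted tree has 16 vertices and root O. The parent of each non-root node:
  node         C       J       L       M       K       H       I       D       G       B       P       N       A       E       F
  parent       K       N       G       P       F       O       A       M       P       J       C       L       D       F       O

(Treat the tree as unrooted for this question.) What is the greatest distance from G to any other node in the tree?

6

A farthest node from G is H.
The path G-P-C-K-F-O-H has 6 edges.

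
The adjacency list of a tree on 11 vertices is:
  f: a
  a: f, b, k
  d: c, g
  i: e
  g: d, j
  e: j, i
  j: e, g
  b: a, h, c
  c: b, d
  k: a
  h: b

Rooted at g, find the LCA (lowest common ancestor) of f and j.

Ancestors of f (toward the root): f, a, b, c, d, g.
Ancestors of j: j, g.
The deepest node appearing in both lists is g.

g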